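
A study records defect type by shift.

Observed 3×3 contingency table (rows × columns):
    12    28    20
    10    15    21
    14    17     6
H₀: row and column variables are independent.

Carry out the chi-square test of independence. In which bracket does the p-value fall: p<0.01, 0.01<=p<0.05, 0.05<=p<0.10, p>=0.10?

Row totals [60, 46, 37], col totals [36, 60, 47], n=143
χ² = (12−15.10)²/15.10 + (28−25.17)²/25.17 + (20−19.72)²/19.72 + (10−11.58)²/11.58 + (15−19.30)²/19.30 + (21−15.12)²/15.12 + (14−9.31)²/9.31 + (17−15.52)²/15.52 + (6−12.16)²/12.16 = 10.0391
df = 4
p-value (upper-tail) = 0.03977
→ bracket: 0.01<=p<0.05

p-value bracket: 0.01<=p<0.05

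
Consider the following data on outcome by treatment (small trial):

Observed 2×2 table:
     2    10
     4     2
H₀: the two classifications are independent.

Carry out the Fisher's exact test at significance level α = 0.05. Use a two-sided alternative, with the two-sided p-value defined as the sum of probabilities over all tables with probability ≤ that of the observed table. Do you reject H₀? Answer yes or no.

Margins: r₁=12, r₂=6, c₁=6, c₂=12, n=18
p_obs = C(12,2)·C(6,4)/C(18,6); sum pmf over tables with pmf ≤ p_obs
p-value (two-sided) = 0.10704
At α=0.05: p ≥ α → fail to reject H₀

reject H₀: no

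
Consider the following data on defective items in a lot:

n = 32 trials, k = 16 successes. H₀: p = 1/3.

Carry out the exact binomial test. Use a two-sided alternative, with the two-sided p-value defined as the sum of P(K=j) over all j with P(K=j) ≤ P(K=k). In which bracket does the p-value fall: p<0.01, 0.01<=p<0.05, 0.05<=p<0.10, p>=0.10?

p-value bracket: 0.05<=p<0.10

Exact binomial: n=32, k=16, p₀=1/3=0.3333
P(X=j) = C(n,j)·p₀^j·(1−p₀)^(n−j); p = Σ P(X=j) over j with P(X=j) ≤ P(X=16)
p-value (two-sided) = 0.05921
→ bracket: 0.05<=p<0.10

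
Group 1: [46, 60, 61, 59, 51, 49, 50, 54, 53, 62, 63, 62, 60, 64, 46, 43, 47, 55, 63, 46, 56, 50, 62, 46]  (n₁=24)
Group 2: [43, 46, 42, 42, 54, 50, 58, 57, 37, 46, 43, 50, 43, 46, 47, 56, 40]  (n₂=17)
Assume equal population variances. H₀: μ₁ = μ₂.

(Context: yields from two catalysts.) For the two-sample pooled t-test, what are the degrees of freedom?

degrees of freedom = 39

df = n₁ + n₂ − 2 = 24 + 17 − 2 = 39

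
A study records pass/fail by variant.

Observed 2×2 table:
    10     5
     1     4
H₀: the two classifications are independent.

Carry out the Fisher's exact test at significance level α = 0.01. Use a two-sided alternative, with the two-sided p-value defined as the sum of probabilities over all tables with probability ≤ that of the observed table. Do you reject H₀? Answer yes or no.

Margins: r₁=15, r₂=5, c₁=11, c₂=9, n=20
p_obs = C(15,10)·C(5,1)/C(20,11); sum pmf over tables with pmf ≤ p_obs
p-value (two-sided) = 0.12732
At α=0.01: p ≥ α → fail to reject H₀

reject H₀: no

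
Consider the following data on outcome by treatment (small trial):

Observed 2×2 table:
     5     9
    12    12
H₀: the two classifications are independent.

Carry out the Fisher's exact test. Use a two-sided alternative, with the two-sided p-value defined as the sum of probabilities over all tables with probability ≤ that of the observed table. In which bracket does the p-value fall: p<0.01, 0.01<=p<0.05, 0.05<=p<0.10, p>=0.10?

Margins: r₁=14, r₂=24, c₁=17, c₂=21, n=38
p_obs = C(14,5)·C(24,12)/C(38,17); sum pmf over tables with pmf ≤ p_obs
p-value (two-sided) = 0.50568
→ bracket: p>=0.10

p-value bracket: p>=0.10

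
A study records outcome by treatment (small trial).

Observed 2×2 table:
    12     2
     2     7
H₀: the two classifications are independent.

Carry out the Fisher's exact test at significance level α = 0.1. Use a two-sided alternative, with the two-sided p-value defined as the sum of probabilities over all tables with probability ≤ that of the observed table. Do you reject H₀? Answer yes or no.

Margins: r₁=14, r₂=9, c₁=14, c₂=9, n=23
p_obs = C(14,12)·C(9,2)/C(23,14); sum pmf over tables with pmf ≤ p_obs
p-value (two-sided) = 0.00661
At α=0.1: p < α → reject H₀

reject H₀: yes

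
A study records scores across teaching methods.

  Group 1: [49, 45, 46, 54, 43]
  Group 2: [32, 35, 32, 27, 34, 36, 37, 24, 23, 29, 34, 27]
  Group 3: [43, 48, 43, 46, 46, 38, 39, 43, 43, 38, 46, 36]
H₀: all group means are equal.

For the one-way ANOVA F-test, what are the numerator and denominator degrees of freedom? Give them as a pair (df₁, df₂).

k = 3 groups, N = 29 total
df = (k−1, N−k) = (3−1, 29−3) = (2, 26)

degrees of freedom = [2, 26]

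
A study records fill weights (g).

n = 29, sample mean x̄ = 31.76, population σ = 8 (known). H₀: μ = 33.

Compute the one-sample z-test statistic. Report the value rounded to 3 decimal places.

test statistic = -0.835

SE = σ/√n = 8/√29 = 1.4856
z = (x̄−μ₀)/SE = (31.76−33)/1.4856 = -0.8347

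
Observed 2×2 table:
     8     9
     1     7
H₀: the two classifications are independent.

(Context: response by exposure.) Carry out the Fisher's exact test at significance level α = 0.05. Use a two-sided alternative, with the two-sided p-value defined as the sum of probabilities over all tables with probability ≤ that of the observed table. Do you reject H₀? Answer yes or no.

Margins: r₁=17, r₂=8, c₁=9, c₂=16, n=25
p_obs = C(17,8)·C(8,1)/C(25,9); sum pmf over tables with pmf ≤ p_obs
p-value (two-sided) = 0.18219
At α=0.05: p ≥ α → fail to reject H₀

reject H₀: no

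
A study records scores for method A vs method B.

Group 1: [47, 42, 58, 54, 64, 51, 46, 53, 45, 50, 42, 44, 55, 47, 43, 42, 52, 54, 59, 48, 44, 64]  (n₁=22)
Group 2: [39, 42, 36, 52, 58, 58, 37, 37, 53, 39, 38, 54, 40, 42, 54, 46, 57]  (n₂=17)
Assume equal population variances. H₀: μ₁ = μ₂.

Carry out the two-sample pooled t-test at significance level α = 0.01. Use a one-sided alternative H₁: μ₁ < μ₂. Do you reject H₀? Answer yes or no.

x̄₁=50.182, s₁=6.843, n₁=22
x̄₂=46.000, s₂=8.344, n₂=17
s_p² = [21·6.843² + 16·8.344²]/37 = 56.6830
SE = √(s_p²·(1/22+1/17)) = 2.4312
t = (50.182−46.000)/2.4312 = 1.7201
df = 37
p-value (one-sided, H₁ less) = 0.95311
At α=0.01: p ≥ α → fail to reject H₀

reject H₀: no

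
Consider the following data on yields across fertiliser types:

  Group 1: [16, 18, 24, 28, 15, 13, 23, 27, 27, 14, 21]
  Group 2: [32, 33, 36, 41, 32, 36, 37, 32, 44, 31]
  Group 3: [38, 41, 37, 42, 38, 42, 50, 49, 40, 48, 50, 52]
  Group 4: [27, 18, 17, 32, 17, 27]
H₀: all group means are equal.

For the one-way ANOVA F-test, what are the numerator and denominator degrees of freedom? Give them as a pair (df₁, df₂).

degrees of freedom = [3, 35]

k = 4 groups, N = 39 total
df = (k−1, N−k) = (4−1, 39−4) = (3, 35)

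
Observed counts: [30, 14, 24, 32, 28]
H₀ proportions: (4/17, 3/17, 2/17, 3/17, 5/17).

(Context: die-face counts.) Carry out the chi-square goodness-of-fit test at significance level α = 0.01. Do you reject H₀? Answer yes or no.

reject H₀: yes

n = 128; E_i = n·p_i = [30.12, 22.59, 15.06, 22.59, 37.65]
χ² = (30−30.12)²/30.12 + (14−22.59)²/22.59 + (24−15.06)²/15.06 + (32−22.59)²/22.59 + (28−37.65)²/37.65 = 14.9682
df = 4
p-value (upper-tail) = 0.00477
At α=0.01: p < α → reject H₀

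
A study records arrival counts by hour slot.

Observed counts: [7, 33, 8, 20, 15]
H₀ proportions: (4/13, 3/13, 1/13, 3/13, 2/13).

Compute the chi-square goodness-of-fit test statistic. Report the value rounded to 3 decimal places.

n = 83; E_i = n·p_i = [25.54, 19.15, 6.38, 19.15, 12.77]
χ² = (7−25.54)²/25.54 + (33−19.15)²/19.15 + (8−6.38)²/6.38 + (20−19.15)²/19.15 + (15−12.77)²/12.77 = 24.3022
df = 4

test statistic = 24.302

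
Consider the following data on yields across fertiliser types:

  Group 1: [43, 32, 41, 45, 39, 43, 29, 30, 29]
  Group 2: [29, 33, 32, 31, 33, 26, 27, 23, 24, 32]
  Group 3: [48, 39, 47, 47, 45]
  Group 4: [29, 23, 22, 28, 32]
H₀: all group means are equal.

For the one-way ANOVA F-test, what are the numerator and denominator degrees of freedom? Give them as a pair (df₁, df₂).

degrees of freedom = [3, 25]

k = 4 groups, N = 29 total
df = (k−1, N−k) = (4−1, 29−4) = (3, 25)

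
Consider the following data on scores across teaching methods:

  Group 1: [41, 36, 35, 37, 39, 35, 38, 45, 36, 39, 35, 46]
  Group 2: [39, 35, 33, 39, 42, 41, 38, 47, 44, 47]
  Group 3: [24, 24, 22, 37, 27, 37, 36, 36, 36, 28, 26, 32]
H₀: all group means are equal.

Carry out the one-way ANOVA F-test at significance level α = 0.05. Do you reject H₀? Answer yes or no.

reject H₀: yes

Group means [38.50, 40.50, 30.42], grand mean 36.235
SSB = Σnᵢ(x̄ᵢ−x̄)² = 649.701; SSW = ΣΣ(x−x̄ᵢ)² = 726.417
MSB = 649.701/2 = 324.8505; MSW = 726.417/31 = 23.4328
F = MSB/MSW = 13.8631
df = (2, 31)
p-value (upper-tail) = 0.00005
At α=0.05: p < α → reject H₀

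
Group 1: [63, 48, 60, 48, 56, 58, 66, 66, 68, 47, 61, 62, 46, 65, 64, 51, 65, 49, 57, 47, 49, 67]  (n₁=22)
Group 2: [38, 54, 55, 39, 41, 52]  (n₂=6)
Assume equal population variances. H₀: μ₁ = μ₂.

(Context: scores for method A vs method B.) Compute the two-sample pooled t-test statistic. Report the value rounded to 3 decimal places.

x̄₁=57.409, s₁=7.842, n₁=22
x̄₂=46.500, s₂=7.969, n₂=6
s_p² = [21·7.842² + 5·7.969²]/26 = 61.8776
SE = √(s_p²·(1/22+1/6)) = 3.6229
t = (57.409−46.500)/3.6229 = 3.0111
df = 26

test statistic = 3.011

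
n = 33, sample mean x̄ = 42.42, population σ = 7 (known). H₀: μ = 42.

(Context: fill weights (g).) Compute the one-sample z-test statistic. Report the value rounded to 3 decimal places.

test statistic = 0.345

SE = σ/√n = 7/√33 = 1.2185
z = (x̄−μ₀)/SE = (42.42−42)/1.2185 = 0.3447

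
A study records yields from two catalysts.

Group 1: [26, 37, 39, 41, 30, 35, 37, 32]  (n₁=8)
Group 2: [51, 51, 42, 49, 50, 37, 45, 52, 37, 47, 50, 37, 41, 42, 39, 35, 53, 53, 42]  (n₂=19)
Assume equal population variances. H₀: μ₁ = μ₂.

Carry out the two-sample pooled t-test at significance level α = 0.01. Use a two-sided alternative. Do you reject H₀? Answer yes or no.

x̄₁=34.625, s₁=4.984, n₁=8
x̄₂=44.895, s₂=6.190, n₂=19
s_p² = [7·4.984² + 18·6.190²]/25 = 34.5466
SE = √(s_p²·(1/8+1/19)) = 2.4772
t = (34.625−44.895)/2.4772 = -4.1457
df = 25
p-value (two-sided) = 0.00034
At α=0.01: p < α → reject H₀

reject H₀: yes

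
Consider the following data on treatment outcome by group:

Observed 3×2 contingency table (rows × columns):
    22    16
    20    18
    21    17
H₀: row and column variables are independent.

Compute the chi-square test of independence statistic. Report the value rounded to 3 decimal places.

test statistic = 0.213

Row totals [38, 38, 38], col totals [63, 51], n=114
χ² = (22−21.00)²/21.00 + (16−17.00)²/17.00 + (20−21.00)²/21.00 + (18−17.00)²/17.00 + (21−21.00)²/21.00 + (17−17.00)²/17.00 = 0.2129
df = 2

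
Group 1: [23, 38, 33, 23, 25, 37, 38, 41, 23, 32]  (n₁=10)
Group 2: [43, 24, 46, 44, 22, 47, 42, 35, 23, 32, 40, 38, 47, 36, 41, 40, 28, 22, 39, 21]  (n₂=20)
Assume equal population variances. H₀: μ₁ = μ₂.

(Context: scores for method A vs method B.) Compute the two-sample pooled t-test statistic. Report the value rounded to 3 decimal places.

test statistic = -1.273

x̄₁=31.300, s₁=7.196, n₁=10
x̄₂=35.500, s₂=9.082, n₂=20
s_p² = [9·7.196² + 19·9.082²]/28 = 72.6107
SE = √(s_p²·(1/10+1/20)) = 3.3002
t = (31.300−35.500)/3.3002 = -1.2726
df = 28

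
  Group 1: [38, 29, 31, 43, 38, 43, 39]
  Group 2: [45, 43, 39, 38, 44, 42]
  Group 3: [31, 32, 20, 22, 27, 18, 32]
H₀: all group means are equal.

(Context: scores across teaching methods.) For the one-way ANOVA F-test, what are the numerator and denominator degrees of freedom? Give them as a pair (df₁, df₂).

k = 3 groups, N = 20 total
df = (k−1, N−k) = (3−1, 20−3) = (2, 17)

degrees of freedom = [2, 17]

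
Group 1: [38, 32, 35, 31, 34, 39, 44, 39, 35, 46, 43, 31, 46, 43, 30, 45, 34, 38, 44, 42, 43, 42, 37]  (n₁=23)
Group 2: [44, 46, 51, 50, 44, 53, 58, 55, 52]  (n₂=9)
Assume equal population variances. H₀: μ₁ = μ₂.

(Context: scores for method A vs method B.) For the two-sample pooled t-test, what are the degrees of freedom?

df = n₁ + n₂ − 2 = 23 + 9 − 2 = 30

degrees of freedom = 30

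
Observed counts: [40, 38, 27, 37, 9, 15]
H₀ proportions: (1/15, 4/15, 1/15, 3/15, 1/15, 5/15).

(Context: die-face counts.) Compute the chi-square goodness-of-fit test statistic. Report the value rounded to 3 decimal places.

n = 166; E_i = n·p_i = [11.07, 44.27, 11.07, 33.20, 11.07, 55.33]
χ² = (40−11.07)²/11.07 + (38−44.27)²/44.27 + (27−11.07)²/11.07 + (37−33.20)²/33.20 + (9−11.07)²/11.07 + (15−55.33)²/55.33 = 129.6928
df = 5

test statistic = 129.693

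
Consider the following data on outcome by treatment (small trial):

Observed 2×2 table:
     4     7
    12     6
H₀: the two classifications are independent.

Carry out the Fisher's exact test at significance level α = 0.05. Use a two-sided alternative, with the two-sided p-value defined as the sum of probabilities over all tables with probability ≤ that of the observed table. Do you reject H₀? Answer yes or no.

reject H₀: no

Margins: r₁=11, r₂=18, c₁=16, c₂=13, n=29
p_obs = C(11,4)·C(18,12)/C(29,16); sum pmf over tables with pmf ≤ p_obs
p-value (two-sided) = 0.14264
At α=0.05: p ≥ α → fail to reject H₀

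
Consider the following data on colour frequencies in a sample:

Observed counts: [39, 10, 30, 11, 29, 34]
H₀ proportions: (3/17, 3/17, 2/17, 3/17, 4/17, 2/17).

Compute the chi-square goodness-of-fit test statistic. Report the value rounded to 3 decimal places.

test statistic = 49.102

n = 153; E_i = n·p_i = [27.00, 27.00, 18.00, 27.00, 36.00, 18.00]
χ² = (39−27.00)²/27.00 + (10−27.00)²/27.00 + (30−18.00)²/18.00 + (11−27.00)²/27.00 + (29−36.00)²/36.00 + (34−18.00)²/18.00 = 49.1019
df = 5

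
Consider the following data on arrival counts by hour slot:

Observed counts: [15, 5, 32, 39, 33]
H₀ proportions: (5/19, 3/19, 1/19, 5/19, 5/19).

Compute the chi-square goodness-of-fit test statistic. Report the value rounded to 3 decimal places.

test statistic = 121.059

n = 124; E_i = n·p_i = [32.63, 19.58, 6.53, 32.63, 32.63]
χ² = (15−32.63)²/32.63 + (5−19.58)²/19.58 + (32−6.53)²/6.53 + (39−32.63)²/32.63 + (33−32.63)²/32.63 = 121.0591
df = 4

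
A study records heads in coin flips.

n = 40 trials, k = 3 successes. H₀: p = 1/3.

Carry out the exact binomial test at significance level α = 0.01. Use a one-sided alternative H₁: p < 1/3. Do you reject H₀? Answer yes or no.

reject H₀: yes

Exact binomial: n=40, k=3, p₀=1/3=0.3333
P(X≤3) from Σ C(n,i)·p₀^i·(1−p₀)^(n−i)
p-value (one-sided, H₁ less) = 0.00013
At α=0.01: p < α → reject H₀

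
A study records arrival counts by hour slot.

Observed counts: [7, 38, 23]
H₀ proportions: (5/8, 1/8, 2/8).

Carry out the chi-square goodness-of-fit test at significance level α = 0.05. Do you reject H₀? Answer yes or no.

reject H₀: yes

n = 68; E_i = n·p_i = [42.50, 8.50, 17.00]
χ² = (7−42.50)²/42.50 + (38−8.50)²/8.50 + (23−17.00)²/17.00 = 134.1529
df = 2
p-value (upper-tail) = 0.00000
At α=0.05: p < α → reject H₀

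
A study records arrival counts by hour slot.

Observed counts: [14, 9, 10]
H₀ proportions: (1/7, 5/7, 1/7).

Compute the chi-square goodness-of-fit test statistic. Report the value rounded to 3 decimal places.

test statistic = 33.224

n = 33; E_i = n·p_i = [4.71, 23.57, 4.71]
χ² = (14−4.71)²/4.71 + (9−23.57)²/23.57 + (10−4.71)²/4.71 = 33.2242
df = 2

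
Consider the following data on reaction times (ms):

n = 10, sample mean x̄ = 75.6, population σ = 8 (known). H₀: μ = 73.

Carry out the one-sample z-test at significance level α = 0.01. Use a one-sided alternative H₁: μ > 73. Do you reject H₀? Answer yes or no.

SE = σ/√n = 8/√10 = 2.5298
z = (x̄−μ₀)/SE = (75.6−73)/2.5298 = 1.0277
p-value (one-sided, H₁ greater) = 0.15204
At α=0.01: p ≥ α → fail to reject H₀

reject H₀: no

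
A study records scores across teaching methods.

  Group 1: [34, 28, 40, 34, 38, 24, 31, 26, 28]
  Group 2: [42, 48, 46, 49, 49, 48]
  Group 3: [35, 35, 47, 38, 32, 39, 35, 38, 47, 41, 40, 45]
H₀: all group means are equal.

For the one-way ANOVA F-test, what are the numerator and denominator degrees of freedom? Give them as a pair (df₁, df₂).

k = 3 groups, N = 27 total
df = (k−1, N−k) = (3−1, 27−3) = (2, 24)

degrees of freedom = [2, 24]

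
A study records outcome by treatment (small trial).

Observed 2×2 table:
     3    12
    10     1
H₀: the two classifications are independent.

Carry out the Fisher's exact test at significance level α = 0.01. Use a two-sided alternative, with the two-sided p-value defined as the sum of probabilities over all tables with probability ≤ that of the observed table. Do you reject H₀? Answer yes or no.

reject H₀: yes

Margins: r₁=15, r₂=11, c₁=13, c₂=13, n=26
p_obs = C(15,3)·C(11,10)/C(26,13); sum pmf over tables with pmf ≤ p_obs
p-value (two-sided) = 0.00098
At α=0.01: p < α → reject H₀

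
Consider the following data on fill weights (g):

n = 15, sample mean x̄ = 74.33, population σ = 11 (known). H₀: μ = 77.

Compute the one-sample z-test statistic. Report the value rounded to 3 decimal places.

test statistic = -0.940

SE = σ/√n = 11/√15 = 2.8402
z = (x̄−μ₀)/SE = (74.33−77)/2.8402 = -0.9401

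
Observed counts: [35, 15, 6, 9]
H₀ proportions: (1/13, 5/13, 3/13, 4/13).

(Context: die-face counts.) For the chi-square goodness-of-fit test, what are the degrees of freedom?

degrees of freedom = 3

df = k − 1 = 4 − 1 = 3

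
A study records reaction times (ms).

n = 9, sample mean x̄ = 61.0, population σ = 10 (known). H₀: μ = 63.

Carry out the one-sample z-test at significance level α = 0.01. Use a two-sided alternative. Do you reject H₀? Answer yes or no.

reject H₀: no

SE = σ/√n = 10/√9 = 3.3333
z = (x̄−μ₀)/SE = (61.0−63)/3.3333 = -0.6000
p-value (two-sided) = 0.54851
At α=0.01: p ≥ α → fail to reject H₀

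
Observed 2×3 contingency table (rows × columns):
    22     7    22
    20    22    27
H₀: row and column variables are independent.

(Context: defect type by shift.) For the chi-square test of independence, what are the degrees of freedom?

degrees of freedom = 2

df = (r−1)(c−1) = (2−1)·(3−1) = 2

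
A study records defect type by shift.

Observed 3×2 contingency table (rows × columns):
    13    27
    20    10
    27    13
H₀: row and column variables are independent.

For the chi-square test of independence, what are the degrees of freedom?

df = (r−1)(c−1) = (3−1)·(2−1) = 2

degrees of freedom = 2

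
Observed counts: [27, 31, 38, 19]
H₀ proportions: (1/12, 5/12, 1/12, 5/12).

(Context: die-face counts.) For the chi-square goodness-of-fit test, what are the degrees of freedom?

degrees of freedom = 3

df = k − 1 = 4 − 1 = 3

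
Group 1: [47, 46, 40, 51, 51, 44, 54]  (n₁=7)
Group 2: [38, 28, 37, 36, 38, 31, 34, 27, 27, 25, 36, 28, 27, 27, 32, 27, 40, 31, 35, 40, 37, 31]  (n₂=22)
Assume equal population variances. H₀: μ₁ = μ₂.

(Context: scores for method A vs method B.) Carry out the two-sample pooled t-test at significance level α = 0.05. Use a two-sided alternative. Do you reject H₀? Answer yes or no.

reject H₀: yes

x̄₁=47.571, s₁=4.791, n₁=7
x̄₂=32.364, s₂=4.885, n₂=22
s_p² = [6·4.791² + 21·4.885²]/27 = 23.6595
SE = √(s_p²·(1/7+1/22)) = 2.1108
t = (47.571−32.364)/2.1108 = 7.2049
df = 27
p-value (two-sided) = 0.00000
At α=0.05: p < α → reject H₀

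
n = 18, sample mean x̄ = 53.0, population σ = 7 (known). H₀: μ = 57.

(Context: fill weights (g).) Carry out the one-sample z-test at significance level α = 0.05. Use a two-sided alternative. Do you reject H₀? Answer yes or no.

SE = σ/√n = 7/√18 = 1.6499
z = (x̄−μ₀)/SE = (53.0−57)/1.6499 = -2.4244
p-value (two-sided) = 0.01534
At α=0.05: p < α → reject H₀

reject H₀: yes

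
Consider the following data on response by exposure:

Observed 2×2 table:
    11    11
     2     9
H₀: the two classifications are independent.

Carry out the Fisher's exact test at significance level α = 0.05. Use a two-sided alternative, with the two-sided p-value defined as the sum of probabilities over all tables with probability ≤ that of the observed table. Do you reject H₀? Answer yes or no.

reject H₀: no

Margins: r₁=22, r₂=11, c₁=13, c₂=20, n=33
p_obs = C(22,11)·C(11,2)/C(33,13); sum pmf over tables with pmf ≤ p_obs
p-value (two-sided) = 0.13224
At α=0.05: p ≥ α → fail to reject H₀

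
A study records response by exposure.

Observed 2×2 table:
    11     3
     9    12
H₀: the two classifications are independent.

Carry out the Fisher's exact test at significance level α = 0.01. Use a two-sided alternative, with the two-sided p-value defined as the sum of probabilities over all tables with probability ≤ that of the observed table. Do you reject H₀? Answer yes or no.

Margins: r₁=14, r₂=21, c₁=20, c₂=15, n=35
p_obs = C(14,11)·C(21,9)/C(35,20); sum pmf over tables with pmf ≤ p_obs
p-value (two-sided) = 0.04614
At α=0.01: p ≥ α → fail to reject H₀

reject H₀: no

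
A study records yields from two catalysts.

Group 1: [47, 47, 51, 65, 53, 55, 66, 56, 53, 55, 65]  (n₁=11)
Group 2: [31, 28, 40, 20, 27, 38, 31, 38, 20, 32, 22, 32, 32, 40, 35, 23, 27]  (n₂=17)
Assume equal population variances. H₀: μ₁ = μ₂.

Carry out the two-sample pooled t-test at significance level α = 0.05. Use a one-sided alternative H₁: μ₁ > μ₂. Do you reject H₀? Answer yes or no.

reject H₀: yes

x̄₁=55.727, s₁=6.842, n₁=11
x̄₂=30.353, s₂=6.614, n₂=17
s_p² = [10·6.842² + 16·6.614²]/26 = 44.9255
SE = √(s_p²·(1/11+1/17)) = 2.5936
t = (55.727−30.353)/2.5936 = 9.7834
df = 26
p-value (one-sided, H₁ greater) = 0.00000
At α=0.05: p < α → reject H₀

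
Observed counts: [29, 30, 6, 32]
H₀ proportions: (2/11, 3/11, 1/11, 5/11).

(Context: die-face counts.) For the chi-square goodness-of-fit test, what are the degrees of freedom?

degrees of freedom = 3

df = k − 1 = 4 − 1 = 3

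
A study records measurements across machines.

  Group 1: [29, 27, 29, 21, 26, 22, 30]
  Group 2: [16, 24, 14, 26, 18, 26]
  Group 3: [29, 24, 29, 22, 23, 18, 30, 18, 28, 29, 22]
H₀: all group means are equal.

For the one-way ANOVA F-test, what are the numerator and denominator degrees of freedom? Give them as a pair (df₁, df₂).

k = 3 groups, N = 24 total
df = (k−1, N−k) = (3−1, 24−3) = (2, 21)

degrees of freedom = [2, 21]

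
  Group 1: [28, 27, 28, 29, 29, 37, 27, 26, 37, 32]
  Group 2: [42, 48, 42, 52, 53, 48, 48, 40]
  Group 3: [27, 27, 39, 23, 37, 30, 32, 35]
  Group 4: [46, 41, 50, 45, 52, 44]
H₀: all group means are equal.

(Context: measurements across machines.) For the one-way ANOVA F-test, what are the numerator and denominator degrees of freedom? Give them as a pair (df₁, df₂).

degrees of freedom = [3, 28]

k = 4 groups, N = 32 total
df = (k−1, N−k) = (4−1, 32−4) = (3, 28)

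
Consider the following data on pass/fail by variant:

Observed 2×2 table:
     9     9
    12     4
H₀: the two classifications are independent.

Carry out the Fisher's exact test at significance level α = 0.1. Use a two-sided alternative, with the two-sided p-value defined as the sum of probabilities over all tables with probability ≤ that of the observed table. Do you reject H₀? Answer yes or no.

reject H₀: no

Margins: r₁=18, r₂=16, c₁=21, c₂=13, n=34
p_obs = C(18,9)·C(16,12)/C(34,21); sum pmf over tables with pmf ≤ p_obs
p-value (two-sided) = 0.17173
At α=0.1: p ≥ α → fail to reject H₀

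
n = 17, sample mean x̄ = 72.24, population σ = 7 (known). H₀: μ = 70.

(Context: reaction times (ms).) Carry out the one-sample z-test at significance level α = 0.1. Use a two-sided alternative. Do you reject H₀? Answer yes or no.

SE = σ/√n = 7/√17 = 1.6977
z = (x̄−μ₀)/SE = (72.24−70)/1.6977 = 1.3194
p-value (two-sided) = 0.18704
At α=0.1: p ≥ α → fail to reject H₀

reject H₀: no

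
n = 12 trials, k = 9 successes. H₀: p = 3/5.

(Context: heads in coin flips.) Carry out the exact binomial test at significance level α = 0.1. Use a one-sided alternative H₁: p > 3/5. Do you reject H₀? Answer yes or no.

reject H₀: no

Exact binomial: n=12, k=9, p₀=3/5=0.6000
P(X≥9) from Σ C(n,i)·p₀^i·(1−p₀)^(n−i)
p-value (one-sided, H₁ greater) = 0.22534
At α=0.1: p ≥ α → fail to reject H₀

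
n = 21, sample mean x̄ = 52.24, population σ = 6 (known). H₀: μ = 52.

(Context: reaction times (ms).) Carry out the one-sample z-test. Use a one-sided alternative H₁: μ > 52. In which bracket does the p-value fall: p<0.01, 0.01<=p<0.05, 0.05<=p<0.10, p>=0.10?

p-value bracket: p>=0.10

SE = σ/√n = 6/√21 = 1.3093
z = (x̄−μ₀)/SE = (52.24−52)/1.3093 = 0.1833
p-value (one-sided, H₁ greater) = 0.42728
→ bracket: p>=0.10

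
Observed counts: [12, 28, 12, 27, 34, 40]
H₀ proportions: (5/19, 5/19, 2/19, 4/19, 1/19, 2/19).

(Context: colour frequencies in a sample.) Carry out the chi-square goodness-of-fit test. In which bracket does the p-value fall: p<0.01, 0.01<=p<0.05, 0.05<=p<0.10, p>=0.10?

p-value bracket: p<0.01

n = 153; E_i = n·p_i = [40.26, 40.26, 16.11, 32.21, 8.05, 16.11]
χ² = (12−40.26)²/40.26 + (28−40.26)²/40.26 + (12−16.11)²/16.11 + (27−32.21)²/32.21 + (34−8.05)²/8.05 + (40−16.11)²/16.11 = 144.5239
df = 5
p-value (upper-tail) = 0.00000
→ bracket: p<0.01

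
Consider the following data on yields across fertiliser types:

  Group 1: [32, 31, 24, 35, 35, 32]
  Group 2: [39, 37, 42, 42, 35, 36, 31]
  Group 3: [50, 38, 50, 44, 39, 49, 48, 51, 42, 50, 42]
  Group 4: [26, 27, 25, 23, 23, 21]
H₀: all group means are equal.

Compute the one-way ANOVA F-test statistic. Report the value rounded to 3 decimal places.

Group means [31.50, 37.43, 45.73, 24.17], grand mean 36.633
SSB = Σnᵢ(x̄ᵢ−x̄)² = 2004.737; SSW = ΣΣ(x−x̄ᵢ)² = 434.229
MSB = 2004.737/3 = 668.2457; MSW = 434.229/26 = 16.7011
F = MSB/MSW = 40.0120
df = (3, 26)

test statistic = 40.012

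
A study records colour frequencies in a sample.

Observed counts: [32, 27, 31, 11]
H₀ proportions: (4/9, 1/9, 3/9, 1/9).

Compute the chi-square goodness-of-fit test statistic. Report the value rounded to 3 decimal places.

test statistic = 26.099

n = 101; E_i = n·p_i = [44.89, 11.22, 33.67, 11.22]
χ² = (32−44.89)²/44.89 + (27−11.22)²/11.22 + (31−33.67)²/33.67 + (11−11.22)²/11.22 = 26.0990
df = 3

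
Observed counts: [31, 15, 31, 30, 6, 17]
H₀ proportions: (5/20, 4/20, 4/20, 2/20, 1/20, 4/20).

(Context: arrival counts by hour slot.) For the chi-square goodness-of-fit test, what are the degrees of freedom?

degrees of freedom = 5

df = k − 1 = 6 − 1 = 5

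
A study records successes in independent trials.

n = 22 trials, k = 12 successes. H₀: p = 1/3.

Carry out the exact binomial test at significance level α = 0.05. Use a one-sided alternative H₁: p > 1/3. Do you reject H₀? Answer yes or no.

reject H₀: yes

Exact binomial: n=22, k=12, p₀=1/3=0.3333
P(X≥12) from Σ C(n,i)·p₀^i·(1−p₀)^(n−i)
p-value (one-sided, H₁ greater) = 0.03270
At α=0.05: p < α → reject H₀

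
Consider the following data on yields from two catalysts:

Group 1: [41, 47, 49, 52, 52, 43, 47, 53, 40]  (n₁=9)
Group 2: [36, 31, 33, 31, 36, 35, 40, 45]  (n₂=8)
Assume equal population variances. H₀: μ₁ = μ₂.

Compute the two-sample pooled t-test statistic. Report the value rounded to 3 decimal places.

x̄₁=47.111, s₁=4.885, n₁=9
x̄₂=35.875, s₂=4.734, n₂=8
s_p² = [8·4.885² + 7·4.734²]/15 = 23.1843
SE = √(s_p²·(1/9+1/8)) = 2.3397
t = (47.111−35.875)/2.3397 = 4.8024
df = 15

test statistic = 4.802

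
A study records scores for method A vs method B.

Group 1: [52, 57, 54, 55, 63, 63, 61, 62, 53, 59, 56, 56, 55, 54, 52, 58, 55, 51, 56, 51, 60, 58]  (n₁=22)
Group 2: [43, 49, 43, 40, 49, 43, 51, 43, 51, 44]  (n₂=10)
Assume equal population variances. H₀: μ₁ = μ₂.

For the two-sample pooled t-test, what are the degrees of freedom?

degrees of freedom = 30

df = n₁ + n₂ − 2 = 22 + 10 − 2 = 30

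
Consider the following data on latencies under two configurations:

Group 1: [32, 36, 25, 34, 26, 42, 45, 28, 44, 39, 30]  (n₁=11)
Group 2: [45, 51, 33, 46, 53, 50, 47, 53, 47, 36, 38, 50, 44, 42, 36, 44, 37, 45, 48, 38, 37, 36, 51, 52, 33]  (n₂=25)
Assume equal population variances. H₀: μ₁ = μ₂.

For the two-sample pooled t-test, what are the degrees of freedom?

df = n₁ + n₂ − 2 = 11 + 25 − 2 = 34

degrees of freedom = 34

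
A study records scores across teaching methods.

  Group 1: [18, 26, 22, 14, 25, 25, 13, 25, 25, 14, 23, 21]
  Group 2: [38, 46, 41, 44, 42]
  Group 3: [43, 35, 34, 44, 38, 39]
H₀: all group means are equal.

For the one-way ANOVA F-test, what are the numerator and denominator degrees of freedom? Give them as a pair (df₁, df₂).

k = 3 groups, N = 23 total
df = (k−1, N−k) = (3−1, 23−3) = (2, 20)

degrees of freedom = [2, 20]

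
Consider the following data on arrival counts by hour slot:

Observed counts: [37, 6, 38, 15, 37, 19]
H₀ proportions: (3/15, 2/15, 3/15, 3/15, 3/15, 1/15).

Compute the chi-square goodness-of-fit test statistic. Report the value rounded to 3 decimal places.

test statistic = 30.368

n = 152; E_i = n·p_i = [30.40, 20.27, 30.40, 30.40, 30.40, 10.13]
χ² = (37−30.40)²/30.40 + (6−20.27)²/20.27 + (38−30.40)²/30.40 + (15−30.40)²/30.40 + (37−30.40)²/30.40 + (19−10.13)²/10.13 = 30.3684
df = 5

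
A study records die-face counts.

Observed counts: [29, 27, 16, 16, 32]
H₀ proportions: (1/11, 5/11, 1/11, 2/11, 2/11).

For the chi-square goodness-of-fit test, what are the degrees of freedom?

degrees of freedom = 4

df = k − 1 = 5 − 1 = 4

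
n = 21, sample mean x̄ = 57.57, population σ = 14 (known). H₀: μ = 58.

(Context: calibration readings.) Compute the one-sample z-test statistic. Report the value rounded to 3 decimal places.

test statistic = -0.141

SE = σ/√n = 14/√21 = 3.0551
z = (x̄−μ₀)/SE = (57.57−58)/3.0551 = -0.1408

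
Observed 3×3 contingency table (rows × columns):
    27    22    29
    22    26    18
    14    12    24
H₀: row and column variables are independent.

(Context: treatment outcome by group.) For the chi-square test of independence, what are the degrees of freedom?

df = (r−1)(c−1) = (3−1)·(3−1) = 4

degrees of freedom = 4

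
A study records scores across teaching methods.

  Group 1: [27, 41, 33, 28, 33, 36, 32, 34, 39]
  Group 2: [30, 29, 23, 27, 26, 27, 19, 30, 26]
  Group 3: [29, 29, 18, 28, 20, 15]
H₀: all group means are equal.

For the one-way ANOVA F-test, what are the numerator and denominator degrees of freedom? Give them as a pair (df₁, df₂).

k = 3 groups, N = 24 total
df = (k−1, N−k) = (3−1, 24−3) = (2, 21)

degrees of freedom = [2, 21]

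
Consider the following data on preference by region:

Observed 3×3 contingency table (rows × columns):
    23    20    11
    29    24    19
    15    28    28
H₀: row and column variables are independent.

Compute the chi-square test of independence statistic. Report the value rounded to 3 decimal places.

Row totals [54, 72, 71], col totals [67, 72, 58], n=197
χ² = (23−18.37)²/18.37 + (20−19.74)²/19.74 + (11−15.90)²/15.90 + (29−24.49)²/24.49 + (24−26.31)²/26.31 + (19−21.20)²/21.20 + (15−24.15)²/24.15 + (28−25.95)²/25.95 + (28−20.90)²/20.90 = 9.9817
df = 4

test statistic = 9.982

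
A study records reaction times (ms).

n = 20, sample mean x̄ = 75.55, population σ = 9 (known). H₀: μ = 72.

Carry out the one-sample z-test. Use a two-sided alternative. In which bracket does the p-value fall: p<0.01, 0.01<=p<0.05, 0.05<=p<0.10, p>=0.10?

p-value bracket: 0.05<=p<0.10

SE = σ/√n = 9/√20 = 2.0125
z = (x̄−μ₀)/SE = (75.55−72)/2.0125 = 1.7640
p-value (two-sided) = 0.07773
→ bracket: 0.05<=p<0.10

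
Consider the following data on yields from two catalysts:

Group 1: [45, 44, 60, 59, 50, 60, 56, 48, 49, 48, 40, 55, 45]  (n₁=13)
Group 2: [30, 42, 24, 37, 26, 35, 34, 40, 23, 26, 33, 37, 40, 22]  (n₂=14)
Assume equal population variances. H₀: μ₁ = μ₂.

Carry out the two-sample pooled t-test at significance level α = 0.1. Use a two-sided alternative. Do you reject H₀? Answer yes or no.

reject H₀: yes

x̄₁=50.692, s₁=6.651, n₁=13
x̄₂=32.071, s₂=6.866, n₂=14
s_p² = [12·6.651² + 13·6.866²]/25 = 45.7479
SE = √(s_p²·(1/13+1/14)) = 2.6051
t = (50.692−32.071)/2.6051 = 7.1477
df = 25
p-value (two-sided) = 0.00000
At α=0.1: p < α → reject H₀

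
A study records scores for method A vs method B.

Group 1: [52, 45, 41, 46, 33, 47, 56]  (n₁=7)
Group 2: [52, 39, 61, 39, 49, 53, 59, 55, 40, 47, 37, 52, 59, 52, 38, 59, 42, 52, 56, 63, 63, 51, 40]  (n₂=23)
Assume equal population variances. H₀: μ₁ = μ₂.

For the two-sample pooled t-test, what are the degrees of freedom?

df = n₁ + n₂ − 2 = 7 + 23 − 2 = 28

degrees of freedom = 28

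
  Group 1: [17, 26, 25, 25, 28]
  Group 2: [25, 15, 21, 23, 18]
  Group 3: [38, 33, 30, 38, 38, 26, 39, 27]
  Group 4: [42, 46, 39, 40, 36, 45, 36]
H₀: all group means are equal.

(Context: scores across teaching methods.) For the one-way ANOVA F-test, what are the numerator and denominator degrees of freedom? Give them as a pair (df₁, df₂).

degrees of freedom = [3, 21]

k = 4 groups, N = 25 total
df = (k−1, N−k) = (4−1, 25−4) = (3, 21)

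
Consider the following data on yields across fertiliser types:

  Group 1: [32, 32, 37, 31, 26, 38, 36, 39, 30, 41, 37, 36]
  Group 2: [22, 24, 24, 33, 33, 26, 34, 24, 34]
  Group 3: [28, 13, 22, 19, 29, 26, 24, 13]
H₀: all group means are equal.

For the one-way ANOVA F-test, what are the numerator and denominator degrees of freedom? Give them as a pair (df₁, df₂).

k = 3 groups, N = 29 total
df = (k−1, N−k) = (3−1, 29−3) = (2, 26)

degrees of freedom = [2, 26]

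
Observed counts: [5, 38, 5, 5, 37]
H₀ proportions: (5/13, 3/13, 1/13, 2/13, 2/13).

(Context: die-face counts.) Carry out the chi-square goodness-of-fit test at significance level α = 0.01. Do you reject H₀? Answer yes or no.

reject H₀: yes

n = 90; E_i = n·p_i = [34.62, 20.77, 6.92, 13.85, 13.85]
χ² = (5−34.62)²/34.62 + (38−20.77)²/20.77 + (5−6.92)²/6.92 + (5−13.85)²/13.85 + (37−13.85)²/13.85 = 84.5370
df = 4
p-value (upper-tail) = 0.00000
At α=0.01: p < α → reject H₀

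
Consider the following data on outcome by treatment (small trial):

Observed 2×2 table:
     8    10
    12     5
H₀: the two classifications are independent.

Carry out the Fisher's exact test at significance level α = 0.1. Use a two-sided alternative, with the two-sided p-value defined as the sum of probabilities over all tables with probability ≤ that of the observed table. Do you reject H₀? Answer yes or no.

reject H₀: no

Margins: r₁=18, r₂=17, c₁=20, c₂=15, n=35
p_obs = C(18,8)·C(17,12)/C(35,20); sum pmf over tables with pmf ≤ p_obs
p-value (two-sided) = 0.17558
At α=0.1: p ≥ α → fail to reject H₀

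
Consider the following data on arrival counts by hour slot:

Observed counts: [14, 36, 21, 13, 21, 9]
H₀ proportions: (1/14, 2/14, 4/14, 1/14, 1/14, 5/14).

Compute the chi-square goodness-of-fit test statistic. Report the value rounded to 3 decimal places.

n = 114; E_i = n·p_i = [8.14, 16.29, 32.57, 8.14, 8.14, 40.71]
χ² = (14−8.14)²/8.14 + (36−16.29)²/16.29 + (21−32.57)²/32.57 + (13−8.14)²/8.14 + (21−8.14)²/8.14 + (9−40.71)²/40.71 = 80.0904
df = 5

test statistic = 80.090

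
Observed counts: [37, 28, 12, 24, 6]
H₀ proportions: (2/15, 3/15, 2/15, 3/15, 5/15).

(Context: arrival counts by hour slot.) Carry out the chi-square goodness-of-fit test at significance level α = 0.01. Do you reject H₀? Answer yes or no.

reject H₀: yes

n = 107; E_i = n·p_i = [14.27, 21.40, 14.27, 21.40, 35.67]
χ² = (37−14.27)²/14.27 + (28−21.40)²/21.40 + (12−14.27)²/14.27 + (24−21.40)²/21.40 + (6−35.67)²/35.67 = 63.6121
df = 4
p-value (upper-tail) = 0.00000
At α=0.01: p < α → reject H₀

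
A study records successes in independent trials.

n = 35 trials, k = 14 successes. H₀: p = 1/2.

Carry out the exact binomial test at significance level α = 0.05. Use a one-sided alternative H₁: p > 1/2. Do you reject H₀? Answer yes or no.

reject H₀: no

Exact binomial: n=35, k=14, p₀=1/2=0.5000
P(X≥14) from Σ C(n,i)·p₀^i·(1−p₀)^(n−i)
p-value (one-sided, H₁ greater) = 0.91227
At α=0.05: p ≥ α → fail to reject H₀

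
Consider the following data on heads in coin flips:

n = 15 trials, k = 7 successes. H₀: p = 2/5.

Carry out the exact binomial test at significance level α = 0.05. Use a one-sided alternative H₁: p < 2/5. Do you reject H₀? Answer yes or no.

reject H₀: no

Exact binomial: n=15, k=7, p₀=2/5=0.4000
P(X≤7) from Σ C(n,i)·p₀^i·(1−p₀)^(n−i)
p-value (one-sided, H₁ less) = 0.78690
At α=0.05: p ≥ α → fail to reject H₀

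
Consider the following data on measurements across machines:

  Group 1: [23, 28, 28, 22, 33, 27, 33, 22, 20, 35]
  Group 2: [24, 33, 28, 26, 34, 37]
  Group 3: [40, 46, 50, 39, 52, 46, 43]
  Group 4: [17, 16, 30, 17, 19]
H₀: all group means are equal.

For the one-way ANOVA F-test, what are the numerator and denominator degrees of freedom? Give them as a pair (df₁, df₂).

k = 4 groups, N = 28 total
df = (k−1, N−k) = (4−1, 28−4) = (3, 24)

degrees of freedom = [3, 24]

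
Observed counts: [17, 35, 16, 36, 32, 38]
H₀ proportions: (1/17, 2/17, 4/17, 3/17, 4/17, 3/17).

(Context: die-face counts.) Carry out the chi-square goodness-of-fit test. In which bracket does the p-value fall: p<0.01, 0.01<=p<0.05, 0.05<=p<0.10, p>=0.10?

p-value bracket: p<0.01

n = 174; E_i = n·p_i = [10.24, 20.47, 40.94, 30.71, 40.94, 30.71]
χ² = (17−10.24)²/10.24 + (35−20.47)²/20.47 + (16−40.94)²/40.94 + (36−30.71)²/30.71 + (32−40.94)²/40.94 + (38−30.71)²/30.71 = 34.5757
df = 5
p-value (upper-tail) = 0.00000
→ bracket: p<0.01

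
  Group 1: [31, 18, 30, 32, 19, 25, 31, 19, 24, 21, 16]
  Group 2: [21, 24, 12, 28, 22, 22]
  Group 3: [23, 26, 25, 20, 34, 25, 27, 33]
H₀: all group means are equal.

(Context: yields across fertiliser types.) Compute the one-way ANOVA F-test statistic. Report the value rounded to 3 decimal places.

Group means [24.18, 21.50, 26.62], grand mean 24.320
SSB = Σnᵢ(x̄ᵢ−x̄)² = 90.429; SSW = ΣΣ(x−x̄ᵢ)² = 655.011
MSB = 90.429/2 = 45.2143; MSW = 655.011/22 = 29.7732
F = MSB/MSW = 1.5186
df = (2, 22)

test statistic = 1.519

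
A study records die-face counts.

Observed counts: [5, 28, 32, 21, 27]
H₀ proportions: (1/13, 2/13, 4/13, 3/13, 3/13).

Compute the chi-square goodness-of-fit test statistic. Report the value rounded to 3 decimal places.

test statistic = 9.292

n = 113; E_i = n·p_i = [8.69, 17.38, 34.77, 26.08, 26.08]
χ² = (5−8.69)²/8.69 + (28−17.38)²/17.38 + (32−34.77)²/34.77 + (21−26.08)²/26.08 + (27−26.08)²/26.08 = 9.2920
df = 4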